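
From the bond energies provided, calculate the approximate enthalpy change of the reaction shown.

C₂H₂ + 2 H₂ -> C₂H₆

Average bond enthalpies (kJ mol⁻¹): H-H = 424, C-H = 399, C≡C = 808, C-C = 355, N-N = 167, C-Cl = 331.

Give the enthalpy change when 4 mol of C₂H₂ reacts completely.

Bonds broken (reactants):
  C≡C: 1 × 808 = 808
  C-H: 2 × 399 = 798
  H-H: 2 × 424 = 848
  Σ(broken) = 2454 kJ
Bonds formed (products):
  C-C: 1 × 355 = 355
  C-H: 6 × 399 = 2394
  Σ(formed) = 2749 kJ
ΔH = Σ(broken) − Σ(formed) = 2454 − 2749 = −295 kJ
For 4× the reaction as written: 4 × (−295) = −1180 kJ

ΔH = −1180 kJ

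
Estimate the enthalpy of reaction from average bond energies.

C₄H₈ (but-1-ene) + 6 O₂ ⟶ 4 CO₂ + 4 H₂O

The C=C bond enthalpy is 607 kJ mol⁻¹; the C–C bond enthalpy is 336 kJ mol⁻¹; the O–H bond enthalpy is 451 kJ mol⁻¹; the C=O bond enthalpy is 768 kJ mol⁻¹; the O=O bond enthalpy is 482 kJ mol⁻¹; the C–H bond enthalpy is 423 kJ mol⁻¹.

Bonds broken (reactants):
  C–C: 2 × 336 = 672
  C–H: 8 × 423 = 3384
  C=C: 1 × 607 = 607
  O=O: 6 × 482 = 2892
  Σ(broken) = 7555 kJ
Bonds formed (products):
  C=O: 8 × 768 = 6144
  O–H: 8 × 451 = 3608
  Σ(formed) = 9752 kJ
ΔH = Σ(broken) − Σ(formed) = 7555 − 9752 = −2197 kJ

ΔH ≈ −2197 kJ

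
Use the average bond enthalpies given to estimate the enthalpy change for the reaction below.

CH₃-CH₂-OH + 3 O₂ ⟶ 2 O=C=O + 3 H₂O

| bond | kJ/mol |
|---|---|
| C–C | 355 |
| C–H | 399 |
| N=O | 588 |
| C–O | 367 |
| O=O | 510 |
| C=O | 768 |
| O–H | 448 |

Bonds broken (reactants):
  C–C: 1 × 355 = 355
  C–H: 5 × 399 = 1995
  C–O: 1 × 367 = 367
  O–H: 1 × 448 = 448
  O=O: 3 × 510 = 1530
  Σ(broken) = 4695 kJ
Bonds formed (products):
  C=O: 4 × 768 = 3072
  O–H: 6 × 448 = 2688
  Σ(formed) = 5760 kJ
ΔH = Σ(broken) − Σ(formed) = 4695 − 5760 = −1065 kJ

ΔH ≈ −1065 kJ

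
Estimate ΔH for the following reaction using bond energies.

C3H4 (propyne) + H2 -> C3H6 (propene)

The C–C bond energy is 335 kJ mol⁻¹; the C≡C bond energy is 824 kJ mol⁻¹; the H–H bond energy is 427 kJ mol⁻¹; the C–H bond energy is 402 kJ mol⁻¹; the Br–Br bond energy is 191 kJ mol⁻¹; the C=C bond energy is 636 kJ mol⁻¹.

Bonds broken (reactants):
  C≡C: 1 × 824 = 824
  C–C: 1 × 335 = 335
  C–H: 4 × 402 = 1608
  H–H: 1 × 427 = 427
  Σ(broken) = 3194 kJ
Bonds formed (products):
  C–C: 1 × 335 = 335
  C–H: 6 × 402 = 2412
  C=C: 1 × 636 = 636
  Σ(formed) = 3383 kJ
ΔH = Σ(broken) − Σ(formed) = 3194 − 3383 = −189 kJ

ΔH ≈ −189 kJ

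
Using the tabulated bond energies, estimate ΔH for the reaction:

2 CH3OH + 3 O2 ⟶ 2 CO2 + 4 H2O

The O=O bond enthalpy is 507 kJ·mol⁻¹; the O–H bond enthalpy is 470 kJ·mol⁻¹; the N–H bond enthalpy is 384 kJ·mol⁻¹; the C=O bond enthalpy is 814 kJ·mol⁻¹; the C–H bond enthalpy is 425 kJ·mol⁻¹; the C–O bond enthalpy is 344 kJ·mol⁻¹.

Bonds broken (reactants):
  C–H: 6 × 425 = 2550
  C–O: 2 × 344 = 688
  O–H: 2 × 470 = 940
  O=O: 3 × 507 = 1521
  Σ(broken) = 5699 kJ
Bonds formed (products):
  C=O: 4 × 814 = 3256
  O–H: 8 × 470 = 3760
  Σ(formed) = 7016 kJ
ΔH = Σ(broken) − Σ(formed) = 5699 − 7016 = −1317 kJ

ΔH ≈ −1317 kJ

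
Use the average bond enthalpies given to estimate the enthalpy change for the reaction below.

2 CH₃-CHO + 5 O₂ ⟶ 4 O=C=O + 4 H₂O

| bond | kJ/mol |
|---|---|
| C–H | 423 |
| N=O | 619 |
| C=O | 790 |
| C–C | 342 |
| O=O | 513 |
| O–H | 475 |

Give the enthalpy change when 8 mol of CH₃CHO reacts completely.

Bonds broken (reactants):
  C–C: 2 × 342 = 684
  C–H: 8 × 423 = 3384
  C=O: 2 × 790 = 1580
  O=O: 5 × 513 = 2565
  Σ(broken) = 8213 kJ
Bonds formed (products):
  C=O: 8 × 790 = 6320
  O–H: 8 × 475 = 3800
  Σ(formed) = 10120 kJ
ΔH = Σ(broken) − Σ(formed) = 8213 − 10120 = −1907 kJ
For 4× the reaction as written: 4 × (−1907) = −7628 kJ

ΔH = −7628 kJ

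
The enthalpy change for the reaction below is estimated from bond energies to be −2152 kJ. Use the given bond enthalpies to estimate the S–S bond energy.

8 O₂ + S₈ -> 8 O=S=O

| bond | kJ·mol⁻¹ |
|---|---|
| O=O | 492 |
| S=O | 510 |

D(S–S) ≈ 259 kJ/mol

Let D be the S–S bond energy.
Σ(broken) = 8×492 + 8×D = 3936 + 8D
Σ(formed) = 16×510 = 8160
ΔH = Σ(broken) − Σ(formed) = (3936 + 8D) − (8160) = −4224 + 8D
Setting this equal to −2152 kJ gives 8D = 2072, so D = 259 kJ/mol.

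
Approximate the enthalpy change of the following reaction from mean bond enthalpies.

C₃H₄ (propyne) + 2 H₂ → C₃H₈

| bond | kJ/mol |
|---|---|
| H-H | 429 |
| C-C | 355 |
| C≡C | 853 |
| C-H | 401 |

Bonds broken (reactants):
  C≡C: 1 × 853 = 853
  C-C: 1 × 355 = 355
  C-H: 4 × 401 = 1604
  H-H: 2 × 429 = 858
  Σ(broken) = 3670 kJ
Bonds formed (products):
  C-C: 2 × 355 = 710
  C-H: 8 × 401 = 3208
  Σ(formed) = 3918 kJ
ΔH = Σ(broken) − Σ(formed) = 3670 − 3918 = −248 kJ

ΔH ≈ −248 kJ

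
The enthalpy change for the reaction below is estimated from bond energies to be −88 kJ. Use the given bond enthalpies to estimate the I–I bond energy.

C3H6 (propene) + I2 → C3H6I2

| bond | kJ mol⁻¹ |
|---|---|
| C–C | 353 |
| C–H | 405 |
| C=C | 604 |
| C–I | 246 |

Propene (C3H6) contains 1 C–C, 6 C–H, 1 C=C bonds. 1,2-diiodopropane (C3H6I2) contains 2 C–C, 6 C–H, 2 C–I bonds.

Let D be the I–I bond energy.
Σ(broken) = 1×353 + 6×405 + 1×604 + 1×D = 3387 + D
Σ(formed) = 2×353 + 6×405 + 2×246 = 3628
ΔH = Σ(broken) − Σ(formed) = (3387 + D) − (3628) = −241 + D
Setting this equal to −88 kJ gives D = 153 kJ/mol.

D(I–I) ≈ 153 kJ/mol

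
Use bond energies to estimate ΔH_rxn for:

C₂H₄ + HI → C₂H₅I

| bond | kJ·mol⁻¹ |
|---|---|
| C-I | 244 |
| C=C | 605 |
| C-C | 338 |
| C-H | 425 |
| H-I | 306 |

Bonds broken (reactants):
  C-H: 4 × 425 = 1700
  C=C: 1 × 605 = 605
  H-I: 1 × 306 = 306
  Σ(broken) = 2611 kJ
Bonds formed (products):
  C-C: 1 × 338 = 338
  C-H: 5 × 425 = 2125
  C-I: 1 × 244 = 244
  Σ(formed) = 2707 kJ
ΔH = Σ(broken) − Σ(formed) = 2611 − 2707 = −96 kJ

ΔH ≈ −96 kJ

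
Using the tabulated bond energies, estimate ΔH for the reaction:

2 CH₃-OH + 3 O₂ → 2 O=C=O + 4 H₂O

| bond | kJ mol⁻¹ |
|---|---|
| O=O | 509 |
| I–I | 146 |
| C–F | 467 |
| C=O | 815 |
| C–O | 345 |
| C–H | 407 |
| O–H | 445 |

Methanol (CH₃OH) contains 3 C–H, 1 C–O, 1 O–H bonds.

Bonds broken (reactants):
  C–H: 6 × 407 = 2442
  C–O: 2 × 345 = 690
  O–H: 2 × 445 = 890
  O=O: 3 × 509 = 1527
  Σ(broken) = 5549 kJ
Bonds formed (products):
  C=O: 4 × 815 = 3260
  O–H: 8 × 445 = 3560
  Σ(formed) = 6820 kJ
ΔH = Σ(broken) − Σ(formed) = 5549 − 6820 = −1271 kJ

ΔH ≈ −1271 kJ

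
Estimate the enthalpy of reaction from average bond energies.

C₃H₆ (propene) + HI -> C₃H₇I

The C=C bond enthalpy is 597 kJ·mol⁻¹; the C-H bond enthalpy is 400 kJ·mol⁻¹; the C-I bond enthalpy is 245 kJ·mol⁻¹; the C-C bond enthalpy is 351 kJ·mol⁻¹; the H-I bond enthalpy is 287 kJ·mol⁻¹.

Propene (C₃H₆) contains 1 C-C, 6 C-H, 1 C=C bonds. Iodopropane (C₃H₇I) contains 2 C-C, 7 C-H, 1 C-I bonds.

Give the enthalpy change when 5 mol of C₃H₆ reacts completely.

ΔH = −560 kJ

Bonds broken (reactants):
  C-C: 1 × 351 = 351
  C-H: 6 × 400 = 2400
  C=C: 1 × 597 = 597
  H-I: 1 × 287 = 287
  Σ(broken) = 3635 kJ
Bonds formed (products):
  C-C: 2 × 351 = 702
  C-H: 7 × 400 = 2800
  C-I: 1 × 245 = 245
  Σ(formed) = 3747 kJ
ΔH = Σ(broken) − Σ(formed) = 3635 − 3747 = −112 kJ
For 5× the reaction as written: 5 × (−112) = −560 kJ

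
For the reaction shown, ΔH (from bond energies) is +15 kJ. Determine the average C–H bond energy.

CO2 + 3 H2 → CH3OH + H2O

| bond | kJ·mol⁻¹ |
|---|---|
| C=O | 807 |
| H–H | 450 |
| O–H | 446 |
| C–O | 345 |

Let D be the C–H bond energy.
Σ(broken) = 2×807 + 3×450 = 2964
Σ(formed) = 3×D + 1×345 + 3×446 = 1683 + 3D
ΔH = Σ(broken) − Σ(formed) = (2964) − (1683 + 3D) = +1281 − 3D
Setting this equal to +15 kJ gives 3D = 1266, so D = 422 kJ/mol.

D(C–H) ≈ 422 kJ/mol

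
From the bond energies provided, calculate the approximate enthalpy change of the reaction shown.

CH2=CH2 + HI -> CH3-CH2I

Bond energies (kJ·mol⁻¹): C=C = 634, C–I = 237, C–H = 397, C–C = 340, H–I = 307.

ΔH ≈ −33 kJ

Bonds broken (reactants):
  C–H: 4 × 397 = 1588
  C=C: 1 × 634 = 634
  H–I: 1 × 307 = 307
  Σ(broken) = 2529 kJ
Bonds formed (products):
  C–C: 1 × 340 = 340
  C–H: 5 × 397 = 1985
  C–I: 1 × 237 = 237
  Σ(formed) = 2562 kJ
ΔH = Σ(broken) − Σ(formed) = 2529 − 2562 = −33 kJ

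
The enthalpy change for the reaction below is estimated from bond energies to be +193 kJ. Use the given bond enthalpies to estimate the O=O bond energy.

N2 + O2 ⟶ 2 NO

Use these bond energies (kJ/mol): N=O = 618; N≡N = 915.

D(O=O) ≈ 514 kJ/mol

Let D be the O=O bond energy.
Σ(broken) = 1×915 + 1×D = 915 + D
Σ(formed) = 2×618 = 1236
ΔH = Σ(broken) − Σ(formed) = (915 + D) − (1236) = −321 + D
Setting this equal to +193 kJ gives D = 514 kJ/mol.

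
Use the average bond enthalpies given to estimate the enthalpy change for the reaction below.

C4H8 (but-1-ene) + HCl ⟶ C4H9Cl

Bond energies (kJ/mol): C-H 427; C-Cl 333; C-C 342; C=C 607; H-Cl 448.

ΔH ≈ −47 kJ

Bonds broken (reactants):
  C-C: 2 × 342 = 684
  C-H: 8 × 427 = 3416
  C=C: 1 × 607 = 607
  H-Cl: 1 × 448 = 448
  Σ(broken) = 5155 kJ
Bonds formed (products):
  C-C: 3 × 342 = 1026
  C-Cl: 1 × 333 = 333
  C-H: 9 × 427 = 3843
  Σ(formed) = 5202 kJ
ΔH = Σ(broken) − Σ(formed) = 5155 − 5202 = −47 kJ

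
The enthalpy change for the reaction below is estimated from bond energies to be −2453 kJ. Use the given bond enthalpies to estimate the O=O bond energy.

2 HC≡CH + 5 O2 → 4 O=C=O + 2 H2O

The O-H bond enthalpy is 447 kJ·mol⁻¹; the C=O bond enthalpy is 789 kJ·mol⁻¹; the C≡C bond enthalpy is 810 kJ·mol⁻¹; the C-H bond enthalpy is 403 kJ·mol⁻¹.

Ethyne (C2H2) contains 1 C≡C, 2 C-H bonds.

Let D be the O=O bond energy.
Σ(broken) = 2×810 + 4×403 + 5×D = 3232 + 5D
Σ(formed) = 8×789 + 4×447 = 8100
ΔH = Σ(broken) − Σ(formed) = (3232 + 5D) − (8100) = −4868 + 5D
Setting this equal to −2453 kJ gives 5D = 2415, so D = 483 kJ/mol.

D(O=O) ≈ 483 kJ/mol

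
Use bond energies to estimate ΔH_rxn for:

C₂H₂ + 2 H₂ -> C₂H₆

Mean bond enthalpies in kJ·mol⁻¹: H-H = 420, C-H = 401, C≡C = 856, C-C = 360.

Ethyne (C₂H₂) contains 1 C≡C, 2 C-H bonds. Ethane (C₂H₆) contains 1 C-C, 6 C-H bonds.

ΔH ≈ −268 kJ

Bonds broken (reactants):
  C≡C: 1 × 856 = 856
  C-H: 2 × 401 = 802
  H-H: 2 × 420 = 840
  Σ(broken) = 2498 kJ
Bonds formed (products):
  C-C: 1 × 360 = 360
  C-H: 6 × 401 = 2406
  Σ(formed) = 2766 kJ
ΔH = Σ(broken) − Σ(formed) = 2498 − 2766 = −268 kJ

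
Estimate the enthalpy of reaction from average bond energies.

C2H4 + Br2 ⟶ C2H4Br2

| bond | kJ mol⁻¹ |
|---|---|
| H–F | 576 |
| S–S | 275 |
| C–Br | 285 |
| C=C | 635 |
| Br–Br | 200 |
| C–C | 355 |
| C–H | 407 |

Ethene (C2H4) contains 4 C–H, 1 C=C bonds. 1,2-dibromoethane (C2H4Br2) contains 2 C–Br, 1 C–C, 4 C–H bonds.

ΔH ≈ −90 kJ

Bonds broken (reactants):
  Br–Br: 1 × 200 = 200
  C–H: 4 × 407 = 1628
  C=C: 1 × 635 = 635
  Σ(broken) = 2463 kJ
Bonds formed (products):
  C–Br: 2 × 285 = 570
  C–C: 1 × 355 = 355
  C–H: 4 × 407 = 1628
  Σ(formed) = 2553 kJ
ΔH = Σ(broken) − Σ(formed) = 2463 − 2553 = −90 kJ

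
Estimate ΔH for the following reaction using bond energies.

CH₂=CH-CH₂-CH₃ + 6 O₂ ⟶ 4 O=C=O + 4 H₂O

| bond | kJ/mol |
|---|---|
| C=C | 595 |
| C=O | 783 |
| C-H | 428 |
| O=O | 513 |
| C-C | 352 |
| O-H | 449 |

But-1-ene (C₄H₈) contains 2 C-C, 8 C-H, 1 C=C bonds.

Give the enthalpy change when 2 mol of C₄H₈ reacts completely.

Bonds broken (reactants):
  C-C: 2 × 352 = 704
  C-H: 8 × 428 = 3424
  C=C: 1 × 595 = 595
  O=O: 6 × 513 = 3078
  Σ(broken) = 7801 kJ
Bonds formed (products):
  C=O: 8 × 783 = 6264
  O-H: 8 × 449 = 3592
  Σ(formed) = 9856 kJ
ΔH = Σ(broken) − Σ(formed) = 7801 − 9856 = −2055 kJ
For 2× the reaction as written: 2 × (−2055) = −4110 kJ

ΔH = −4110 kJ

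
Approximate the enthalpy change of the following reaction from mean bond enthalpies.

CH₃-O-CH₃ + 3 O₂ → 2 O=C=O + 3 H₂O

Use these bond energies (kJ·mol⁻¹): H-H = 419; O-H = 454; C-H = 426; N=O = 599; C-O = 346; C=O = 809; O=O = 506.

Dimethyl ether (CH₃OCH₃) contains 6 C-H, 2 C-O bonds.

ΔH ≈ −1194 kJ

Bonds broken (reactants):
  C-H: 6 × 426 = 2556
  C-O: 2 × 346 = 692
  O=O: 3 × 506 = 1518
  Σ(broken) = 4766 kJ
Bonds formed (products):
  C=O: 4 × 809 = 3236
  O-H: 6 × 454 = 2724
  Σ(formed) = 5960 kJ
ΔH = Σ(broken) − Σ(formed) = 4766 − 5960 = −1194 kJ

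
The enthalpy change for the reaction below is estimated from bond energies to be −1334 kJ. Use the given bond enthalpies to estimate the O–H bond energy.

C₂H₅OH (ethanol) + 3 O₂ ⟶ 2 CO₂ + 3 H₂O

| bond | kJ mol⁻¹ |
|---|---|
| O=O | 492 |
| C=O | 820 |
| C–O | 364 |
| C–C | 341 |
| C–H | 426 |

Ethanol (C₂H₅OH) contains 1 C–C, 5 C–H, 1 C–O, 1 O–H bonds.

Let D be the O–H bond energy.
Σ(broken) = 1×341 + 5×426 + 1×364 + 1×D + 3×492 = 4311 + D
Σ(formed) = 4×820 + 6×D = 3280 + 6D
ΔH = Σ(broken) − Σ(formed) = (4311 + D) − (3280 + 6D) = +1031 − 5D
Setting this equal to −1334 kJ gives 5D = 2365, so D = 473 kJ/mol.

D(O–H) ≈ 473 kJ/mol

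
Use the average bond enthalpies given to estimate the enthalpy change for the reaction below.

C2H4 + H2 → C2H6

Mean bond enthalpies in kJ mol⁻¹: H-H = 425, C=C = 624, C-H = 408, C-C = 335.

ΔH ≈ −102 kJ

Bonds broken (reactants):
  C-H: 4 × 408 = 1632
  C=C: 1 × 624 = 624
  H-H: 1 × 425 = 425
  Σ(broken) = 2681 kJ
Bonds formed (products):
  C-C: 1 × 335 = 335
  C-H: 6 × 408 = 2448
  Σ(formed) = 2783 kJ
ΔH = Σ(broken) − Σ(formed) = 2681 − 2783 = −102 kJ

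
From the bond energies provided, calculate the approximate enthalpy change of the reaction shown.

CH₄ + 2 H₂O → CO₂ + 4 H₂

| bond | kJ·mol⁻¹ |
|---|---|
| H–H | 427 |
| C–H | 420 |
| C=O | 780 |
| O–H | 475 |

Bonds broken (reactants):
  C–H: 4 × 420 = 1680
  O–H: 4 × 475 = 1900
  Σ(broken) = 3580 kJ
Bonds formed (products):
  C=O: 2 × 780 = 1560
  H–H: 4 × 427 = 1708
  Σ(formed) = 3268 kJ
ΔH = Σ(broken) − Σ(formed) = 3580 − 3268 = +312 kJ

ΔH ≈ +312 kJ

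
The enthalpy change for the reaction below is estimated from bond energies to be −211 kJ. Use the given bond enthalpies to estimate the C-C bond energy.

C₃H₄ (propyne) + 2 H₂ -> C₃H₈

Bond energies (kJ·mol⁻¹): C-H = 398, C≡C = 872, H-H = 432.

D(C-C) ≈ 355 kJ/mol

Let D be the C-C bond energy.
Σ(broken) = 1×872 + 1×D + 4×398 + 2×432 = 3328 + D
Σ(formed) = 2×D + 8×398 = 3184 + 2D
ΔH = Σ(broken) − Σ(formed) = (3328 + D) − (3184 + 2D) = +144 − D
Setting this equal to −211 kJ gives D = 355 kJ/mol.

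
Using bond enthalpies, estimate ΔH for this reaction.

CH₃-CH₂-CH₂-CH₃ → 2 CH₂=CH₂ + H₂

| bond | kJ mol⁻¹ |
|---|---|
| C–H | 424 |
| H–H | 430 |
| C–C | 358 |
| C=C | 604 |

Bonds broken (reactants):
  C–C: 3 × 358 = 1074
  C–H: 10 × 424 = 4240
  Σ(broken) = 5314 kJ
Bonds formed (products):
  C–H: 8 × 424 = 3392
  C=C: 2 × 604 = 1208
  H–H: 1 × 430 = 430
  Σ(formed) = 5030 kJ
ΔH = Σ(broken) − Σ(formed) = 5314 − 5030 = +284 kJ

ΔH ≈ +284 kJ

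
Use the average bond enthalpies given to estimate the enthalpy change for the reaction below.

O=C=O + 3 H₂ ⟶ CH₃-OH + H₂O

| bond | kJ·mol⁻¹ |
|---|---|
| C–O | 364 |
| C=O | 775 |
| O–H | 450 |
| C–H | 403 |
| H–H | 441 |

Bonds broken (reactants):
  C=O: 2 × 775 = 1550
  H–H: 3 × 441 = 1323
  Σ(broken) = 2873 kJ
Bonds formed (products):
  C–H: 3 × 403 = 1209
  C–O: 1 × 364 = 364
  O–H: 3 × 450 = 1350
  Σ(formed) = 2923 kJ
ΔH = Σ(broken) − Σ(formed) = 2873 − 2923 = −50 kJ

ΔH ≈ −50 kJ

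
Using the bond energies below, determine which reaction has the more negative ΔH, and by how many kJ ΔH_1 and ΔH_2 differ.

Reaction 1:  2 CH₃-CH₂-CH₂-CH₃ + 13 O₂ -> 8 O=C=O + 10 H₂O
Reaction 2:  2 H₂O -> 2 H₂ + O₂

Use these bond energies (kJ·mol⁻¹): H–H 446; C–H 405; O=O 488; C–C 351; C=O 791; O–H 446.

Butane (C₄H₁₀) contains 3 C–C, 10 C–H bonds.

Reaction 1, by 5430 kJ

Reaction 1:
  Bonds broken (reactants):
    C–C: 6 × 351 = 2106
    C–H: 20 × 405 = 8100
    O=O: 13 × 488 = 6344
    Σ(broken) = 16550 kJ
  Bonds formed (products):
    C=O: 16 × 791 = 12656
    O–H: 20 × 446 = 8920
    Σ(formed) = 21576 kJ
  ΔH_1 = 16550 − 21576 = −5026 kJ
Reaction 2:
  Bonds broken (reactants):
    O–H: 4 × 446 = 1784
    Σ(broken) = 1784 kJ
  Bonds formed (products):
    H–H: 2 × 446 = 892
    O=O: 1 × 488 = 488
    Σ(formed) = 1380 kJ
  ΔH_2 = 1784 − 1380 = +404 kJ
ΔH_1 − ΔH_2 = −5430 kJ, so reaction 1 has the more negative ΔH; |ΔH_1 − ΔH_2| = 5430 kJ.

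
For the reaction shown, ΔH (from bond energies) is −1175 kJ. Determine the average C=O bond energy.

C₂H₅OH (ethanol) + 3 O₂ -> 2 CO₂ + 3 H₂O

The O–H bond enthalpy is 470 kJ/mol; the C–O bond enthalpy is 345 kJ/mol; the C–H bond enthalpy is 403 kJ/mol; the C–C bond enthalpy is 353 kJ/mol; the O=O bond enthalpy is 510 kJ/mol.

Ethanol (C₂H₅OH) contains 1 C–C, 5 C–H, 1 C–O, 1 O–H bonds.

Let D be the C=O bond energy.
Σ(broken) = 1×353 + 5×403 + 1×345 + 1×470 + 3×510 = 4713
Σ(formed) = 4×D + 6×470 = 2820 + 4D
ΔH = Σ(broken) − Σ(formed) = (4713) − (2820 + 4D) = +1893 − 4D
Setting this equal to −1175 kJ gives 4D = 3068, so D = 767 kJ/mol.

D(C=O) ≈ 767 kJ/mol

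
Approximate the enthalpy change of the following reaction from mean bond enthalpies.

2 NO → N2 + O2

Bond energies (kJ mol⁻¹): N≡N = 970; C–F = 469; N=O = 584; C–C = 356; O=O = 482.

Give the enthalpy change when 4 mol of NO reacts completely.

Bonds broken (reactants):
  N=O: 2 × 584 = 1168
  Σ(broken) = 1168 kJ
Bonds formed (products):
  N≡N: 1 × 970 = 970
  O=O: 1 × 482 = 482
  Σ(formed) = 1452 kJ
ΔH = Σ(broken) − Σ(formed) = 1168 − 1452 = −284 kJ
For 2× the reaction as written: 2 × (−284) = −568 kJ

ΔH = −568 kJ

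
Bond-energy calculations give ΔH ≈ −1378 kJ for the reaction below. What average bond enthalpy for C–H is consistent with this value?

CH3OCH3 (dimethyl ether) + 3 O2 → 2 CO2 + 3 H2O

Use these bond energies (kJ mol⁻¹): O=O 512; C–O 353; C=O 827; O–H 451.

Let D be the C–H bond energy.
Σ(broken) = 6×D + 2×353 + 3×512 = 2242 + 6D
Σ(formed) = 4×827 + 6×451 = 6014
ΔH = Σ(broken) − Σ(formed) = (2242 + 6D) − (6014) = −3772 + 6D
Setting this equal to −1378 kJ gives 6D = 2394, so D = 399 kJ/mol.

D(C–H) ≈ 399 kJ/mol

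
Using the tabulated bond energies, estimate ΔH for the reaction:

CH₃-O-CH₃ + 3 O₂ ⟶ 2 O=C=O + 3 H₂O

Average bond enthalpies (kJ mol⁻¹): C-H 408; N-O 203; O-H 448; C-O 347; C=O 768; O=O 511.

ΔH ≈ −1085 kJ

Bonds broken (reactants):
  C-H: 6 × 408 = 2448
  C-O: 2 × 347 = 694
  O=O: 3 × 511 = 1533
  Σ(broken) = 4675 kJ
Bonds formed (products):
  C=O: 4 × 768 = 3072
  O-H: 6 × 448 = 2688
  Σ(formed) = 5760 kJ
ΔH = Σ(broken) − Σ(formed) = 4675 − 5760 = −1085 kJ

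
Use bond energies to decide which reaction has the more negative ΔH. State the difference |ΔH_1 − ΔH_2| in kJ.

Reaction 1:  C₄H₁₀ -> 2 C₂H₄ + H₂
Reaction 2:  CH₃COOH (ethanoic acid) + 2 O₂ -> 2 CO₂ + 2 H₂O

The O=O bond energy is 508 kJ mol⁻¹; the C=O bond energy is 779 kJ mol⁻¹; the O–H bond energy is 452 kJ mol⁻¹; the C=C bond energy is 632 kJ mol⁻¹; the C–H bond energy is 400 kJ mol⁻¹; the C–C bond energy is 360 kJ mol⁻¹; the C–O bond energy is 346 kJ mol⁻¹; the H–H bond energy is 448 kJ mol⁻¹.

Reaction 1:
  Bonds broken (reactants):
    C–C: 3 × 360 = 1080
    C–H: 10 × 400 = 4000
    Σ(broken) = 5080 kJ
  Bonds formed (products):
    C–H: 8 × 400 = 3200
    C=C: 2 × 632 = 1264
    H–H: 1 × 448 = 448
    Σ(formed) = 4912 kJ
  ΔH_1 = 5080 − 4912 = +168 kJ
Reaction 2:
  Bonds broken (reactants):
    C–C: 1 × 360 = 360
    C–H: 3 × 400 = 1200
    C–O: 1 × 346 = 346
    C=O: 1 × 779 = 779
    O–H: 1 × 452 = 452
    O=O: 2 × 508 = 1016
    Σ(broken) = 4153 kJ
  Bonds formed (products):
    C=O: 4 × 779 = 3116
    O–H: 4 × 452 = 1808
    Σ(formed) = 4924 kJ
  ΔH_2 = 4153 − 4924 = −771 kJ
ΔH_1 − ΔH_2 = +939 kJ, so reaction 2 has the more negative ΔH; |ΔH_1 − ΔH_2| = 939 kJ.

Reaction 2, by 939 kJ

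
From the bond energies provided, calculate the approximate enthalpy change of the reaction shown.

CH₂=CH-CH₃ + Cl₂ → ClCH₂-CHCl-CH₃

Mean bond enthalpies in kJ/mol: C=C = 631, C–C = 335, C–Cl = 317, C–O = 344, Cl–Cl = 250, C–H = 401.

Bonds broken (reactants):
  C–C: 1 × 335 = 335
  C–H: 6 × 401 = 2406
  C=C: 1 × 631 = 631
  Cl–Cl: 1 × 250 = 250
  Σ(broken) = 3622 kJ
Bonds formed (products):
  C–C: 2 × 335 = 670
  C–Cl: 2 × 317 = 634
  C–H: 6 × 401 = 2406
  Σ(formed) = 3710 kJ
ΔH = Σ(broken) − Σ(formed) = 3622 − 3710 = −88 kJ

ΔH ≈ −88 kJ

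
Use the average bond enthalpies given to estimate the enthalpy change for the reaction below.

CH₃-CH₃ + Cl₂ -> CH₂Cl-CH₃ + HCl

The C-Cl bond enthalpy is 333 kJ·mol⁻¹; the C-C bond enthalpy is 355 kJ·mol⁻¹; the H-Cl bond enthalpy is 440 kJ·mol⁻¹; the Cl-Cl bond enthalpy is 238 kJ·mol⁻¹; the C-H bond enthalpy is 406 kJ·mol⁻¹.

ΔH ≈ −129 kJ

Bonds broken (reactants):
  C-C: 1 × 355 = 355
  C-H: 6 × 406 = 2436
  Cl-Cl: 1 × 238 = 238
  Σ(broken) = 3029 kJ
Bonds formed (products):
  C-C: 1 × 355 = 355
  C-Cl: 1 × 333 = 333
  C-H: 5 × 406 = 2030
  H-Cl: 1 × 440 = 440
  Σ(formed) = 3158 kJ
ΔH = Σ(broken) − Σ(formed) = 3029 − 3158 = −129 kJ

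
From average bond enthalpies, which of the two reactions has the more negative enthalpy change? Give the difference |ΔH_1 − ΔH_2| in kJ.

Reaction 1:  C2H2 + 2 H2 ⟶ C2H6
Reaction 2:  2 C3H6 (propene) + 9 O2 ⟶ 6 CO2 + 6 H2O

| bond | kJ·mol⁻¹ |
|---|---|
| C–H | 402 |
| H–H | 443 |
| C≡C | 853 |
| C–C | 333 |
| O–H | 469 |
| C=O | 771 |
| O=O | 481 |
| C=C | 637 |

Reaction 1:
  Bonds broken (reactants):
    C≡C: 1 × 853 = 853
    C–H: 2 × 402 = 804
    H–H: 2 × 443 = 886
    Σ(broken) = 2543 kJ
  Bonds formed (products):
    C–C: 1 × 333 = 333
    C–H: 6 × 402 = 2412
    Σ(formed) = 2745 kJ
  ΔH_1 = 2543 − 2745 = −202 kJ
Reaction 2:
  Bonds broken (reactants):
    C–C: 2 × 333 = 666
    C–H: 12 × 402 = 4824
    C=C: 2 × 637 = 1274
    O=O: 9 × 481 = 4329
    Σ(broken) = 11093 kJ
  Bonds formed (products):
    C=O: 12 × 771 = 9252
    O–H: 12 × 469 = 5628
    Σ(formed) = 14880 kJ
  ΔH_2 = 11093 − 14880 = −3787 kJ
ΔH_1 − ΔH_2 = +3585 kJ, so reaction 2 has the more negative ΔH; |ΔH_1 − ΔH_2| = 3585 kJ.

Reaction 2, by 3585 kJ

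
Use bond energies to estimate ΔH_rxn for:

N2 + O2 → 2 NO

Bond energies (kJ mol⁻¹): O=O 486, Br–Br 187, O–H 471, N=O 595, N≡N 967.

Bonds broken (reactants):
  N≡N: 1 × 967 = 967
  O=O: 1 × 486 = 486
  Σ(broken) = 1453 kJ
Bonds formed (products):
  N=O: 2 × 595 = 1190
  Σ(formed) = 1190 kJ
ΔH = Σ(broken) − Σ(formed) = 1453 − 1190 = +263 kJ

ΔH ≈ +263 kJ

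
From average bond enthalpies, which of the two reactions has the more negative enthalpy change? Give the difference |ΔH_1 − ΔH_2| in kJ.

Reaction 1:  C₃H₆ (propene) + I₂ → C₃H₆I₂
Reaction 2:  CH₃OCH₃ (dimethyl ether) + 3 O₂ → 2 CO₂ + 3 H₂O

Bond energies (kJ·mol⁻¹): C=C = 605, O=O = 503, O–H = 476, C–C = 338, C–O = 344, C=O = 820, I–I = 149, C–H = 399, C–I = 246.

Reaction 1:
  Bonds broken (reactants):
    C–C: 1 × 338 = 338
    C–H: 6 × 399 = 2394
    C=C: 1 × 605 = 605
    I–I: 1 × 149 = 149
    Σ(broken) = 3486 kJ
  Bonds formed (products):
    C–C: 2 × 338 = 676
    C–H: 6 × 399 = 2394
    C–I: 2 × 246 = 492
    Σ(formed) = 3562 kJ
  ΔH_1 = 3486 − 3562 = −76 kJ
Reaction 2:
  Bonds broken (reactants):
    C–H: 6 × 399 = 2394
    C–O: 2 × 344 = 688
    O=O: 3 × 503 = 1509
    Σ(broken) = 4591 kJ
  Bonds formed (products):
    C=O: 4 × 820 = 3280
    O–H: 6 × 476 = 2856
    Σ(formed) = 6136 kJ
  ΔH_2 = 4591 − 6136 = −1545 kJ
ΔH_1 − ΔH_2 = +1469 kJ, so reaction 2 has the more negative ΔH; |ΔH_1 − ΔH_2| = 1469 kJ.

Reaction 2, by 1469 kJ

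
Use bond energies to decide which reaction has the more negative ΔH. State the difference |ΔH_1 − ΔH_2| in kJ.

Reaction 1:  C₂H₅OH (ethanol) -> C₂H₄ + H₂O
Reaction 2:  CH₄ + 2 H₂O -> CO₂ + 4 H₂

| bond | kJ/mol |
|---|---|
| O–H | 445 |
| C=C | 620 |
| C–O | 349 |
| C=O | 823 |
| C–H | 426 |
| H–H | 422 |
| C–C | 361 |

Reaction 1, by 79 kJ

Reaction 1:
  Bonds broken (reactants):
    C–C: 1 × 361 = 361
    C–H: 5 × 426 = 2130
    C–O: 1 × 349 = 349
    O–H: 1 × 445 = 445
    Σ(broken) = 3285 kJ
  Bonds formed (products):
    C–H: 4 × 426 = 1704
    C=C: 1 × 620 = 620
    O–H: 2 × 445 = 890
    Σ(formed) = 3214 kJ
  ΔH_1 = 3285 − 3214 = +71 kJ
Reaction 2:
  Bonds broken (reactants):
    C–H: 4 × 426 = 1704
    O–H: 4 × 445 = 1780
    Σ(broken) = 3484 kJ
  Bonds formed (products):
    C=O: 2 × 823 = 1646
    H–H: 4 × 422 = 1688
    Σ(formed) = 3334 kJ
  ΔH_2 = 3484 − 3334 = +150 kJ
ΔH_1 − ΔH_2 = −79 kJ, so reaction 1 has the more negative ΔH; |ΔH_1 − ΔH_2| = 79 kJ.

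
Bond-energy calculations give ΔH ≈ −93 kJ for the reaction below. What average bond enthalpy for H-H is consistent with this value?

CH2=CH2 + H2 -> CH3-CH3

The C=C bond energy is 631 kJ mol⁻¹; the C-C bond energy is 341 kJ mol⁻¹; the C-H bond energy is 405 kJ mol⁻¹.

D(H-H) ≈ 427 kJ/mol

Let D be the H-H bond energy.
Σ(broken) = 4×405 + 1×631 + 1×D = 2251 + D
Σ(formed) = 1×341 + 6×405 = 2771
ΔH = Σ(broken) − Σ(formed) = (2251 + D) − (2771) = −520 + D
Setting this equal to −93 kJ gives D = 427 kJ/mol.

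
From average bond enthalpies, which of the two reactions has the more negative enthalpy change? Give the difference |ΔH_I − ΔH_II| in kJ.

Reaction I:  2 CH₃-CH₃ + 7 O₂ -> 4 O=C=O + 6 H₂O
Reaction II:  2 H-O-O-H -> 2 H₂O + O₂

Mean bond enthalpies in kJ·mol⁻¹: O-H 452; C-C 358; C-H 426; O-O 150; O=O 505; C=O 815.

Reaction I, by 2376 kJ

Reaction I:
  Bonds broken (reactants):
    C-C: 2 × 358 = 716
    C-H: 12 × 426 = 5112
    O=O: 7 × 505 = 3535
    Σ(broken) = 9363 kJ
  Bonds formed (products):
    C=O: 8 × 815 = 6520
    O-H: 12 × 452 = 5424
    Σ(formed) = 11944 kJ
  ΔH_I = 9363 − 11944 = −2581 kJ
Reaction II:
  Bonds broken (reactants):
    O-H: 4 × 452 = 1808
    O-O: 2 × 150 = 300
    Σ(broken) = 2108 kJ
  Bonds formed (products):
    O-H: 4 × 452 = 1808
    O=O: 1 × 505 = 505
    Σ(formed) = 2313 kJ
  ΔH_II = 2108 − 2313 = −205 kJ
ΔH_I − ΔH_II = −2376 kJ, so reaction I has the more negative ΔH; |ΔH_I − ΔH_II| = 2376 kJ.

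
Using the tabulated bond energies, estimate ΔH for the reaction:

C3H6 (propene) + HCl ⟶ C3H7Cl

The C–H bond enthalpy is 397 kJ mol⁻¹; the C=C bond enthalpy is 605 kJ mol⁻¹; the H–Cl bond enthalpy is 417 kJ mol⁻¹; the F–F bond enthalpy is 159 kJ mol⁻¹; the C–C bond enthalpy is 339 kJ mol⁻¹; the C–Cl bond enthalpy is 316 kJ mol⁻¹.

Bonds broken (reactants):
  C–C: 1 × 339 = 339
  C–H: 6 × 397 = 2382
  C=C: 1 × 605 = 605
  H–Cl: 1 × 417 = 417
  Σ(broken) = 3743 kJ
Bonds formed (products):
  C–C: 2 × 339 = 678
  C–Cl: 1 × 316 = 316
  C–H: 7 × 397 = 2779
  Σ(formed) = 3773 kJ
ΔH = Σ(broken) − Σ(formed) = 3743 − 3773 = −30 kJ

ΔH ≈ −30 kJ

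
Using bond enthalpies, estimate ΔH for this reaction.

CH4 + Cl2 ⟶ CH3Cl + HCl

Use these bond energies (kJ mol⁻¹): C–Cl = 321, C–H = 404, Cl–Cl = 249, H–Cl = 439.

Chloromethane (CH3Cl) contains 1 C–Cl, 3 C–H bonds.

Bonds broken (reactants):
  C–H: 4 × 404 = 1616
  Cl–Cl: 1 × 249 = 249
  Σ(broken) = 1865 kJ
Bonds formed (products):
  C–Cl: 1 × 321 = 321
  C–H: 3 × 404 = 1212
  H–Cl: 1 × 439 = 439
  Σ(formed) = 1972 kJ
ΔH = Σ(broken) − Σ(formed) = 1865 − 1972 = −107 kJ

ΔH ≈ −107 kJ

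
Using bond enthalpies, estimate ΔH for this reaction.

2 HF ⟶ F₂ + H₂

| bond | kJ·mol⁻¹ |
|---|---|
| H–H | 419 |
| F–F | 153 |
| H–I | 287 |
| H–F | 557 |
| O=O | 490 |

Bonds broken (reactants):
  H–F: 2 × 557 = 1114
  Σ(broken) = 1114 kJ
Bonds formed (products):
  F–F: 1 × 153 = 153
  H–H: 1 × 419 = 419
  Σ(formed) = 572 kJ
ΔH = Σ(broken) − Σ(formed) = 1114 − 572 = +542 kJ

ΔH ≈ +542 kJ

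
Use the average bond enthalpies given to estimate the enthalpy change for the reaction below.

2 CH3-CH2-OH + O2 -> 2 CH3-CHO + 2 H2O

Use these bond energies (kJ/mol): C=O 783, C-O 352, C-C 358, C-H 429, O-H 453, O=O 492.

ΔH ≈ −418 kJ

Bonds broken (reactants):
  C-C: 2 × 358 = 716
  C-H: 10 × 429 = 4290
  C-O: 2 × 352 = 704
  O-H: 2 × 453 = 906
  O=O: 1 × 492 = 492
  Σ(broken) = 7108 kJ
Bonds formed (products):
  C-C: 2 × 358 = 716
  C-H: 8 × 429 = 3432
  C=O: 2 × 783 = 1566
  O-H: 4 × 453 = 1812
  Σ(formed) = 7526 kJ
ΔH = Σ(broken) − Σ(formed) = 7108 − 7526 = −418 kJ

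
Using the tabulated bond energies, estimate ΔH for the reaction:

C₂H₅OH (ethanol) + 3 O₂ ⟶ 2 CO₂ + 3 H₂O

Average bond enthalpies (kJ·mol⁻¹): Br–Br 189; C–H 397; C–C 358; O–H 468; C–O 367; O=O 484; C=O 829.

ΔH ≈ −1494 kJ

Bonds broken (reactants):
  C–C: 1 × 358 = 358
  C–H: 5 × 397 = 1985
  C–O: 1 × 367 = 367
  O–H: 1 × 468 = 468
  O=O: 3 × 484 = 1452
  Σ(broken) = 4630 kJ
Bonds formed (products):
  C=O: 4 × 829 = 3316
  O–H: 6 × 468 = 2808
  Σ(formed) = 6124 kJ
ΔH = Σ(broken) − Σ(formed) = 4630 − 6124 = −1494 kJ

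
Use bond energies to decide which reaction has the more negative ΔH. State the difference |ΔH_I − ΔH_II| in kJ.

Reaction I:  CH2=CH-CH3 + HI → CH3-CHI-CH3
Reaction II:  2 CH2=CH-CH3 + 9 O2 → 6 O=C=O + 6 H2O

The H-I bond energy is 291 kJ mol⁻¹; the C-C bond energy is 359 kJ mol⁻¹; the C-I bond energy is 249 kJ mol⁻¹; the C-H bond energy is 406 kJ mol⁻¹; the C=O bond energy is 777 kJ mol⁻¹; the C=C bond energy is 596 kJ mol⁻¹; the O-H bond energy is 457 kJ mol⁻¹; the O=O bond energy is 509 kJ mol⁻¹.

Reaction II, by 3318 kJ

Reaction I:
  Bonds broken (reactants):
    C-C: 1 × 359 = 359
    C-H: 6 × 406 = 2436
    C=C: 1 × 596 = 596
    H-I: 1 × 291 = 291
    Σ(broken) = 3682 kJ
  Bonds formed (products):
    C-C: 2 × 359 = 718
    C-H: 7 × 406 = 2842
    C-I: 1 × 249 = 249
    Σ(formed) = 3809 kJ
  ΔH_I = 3682 − 3809 = −127 kJ
Reaction II:
  Bonds broken (reactants):
    C-C: 2 × 359 = 718
    C-H: 12 × 406 = 4872
    C=C: 2 × 596 = 1192
    O=O: 9 × 509 = 4581
    Σ(broken) = 11363 kJ
  Bonds formed (products):
    C=O: 12 × 777 = 9324
    O-H: 12 × 457 = 5484
    Σ(formed) = 14808 kJ
  ΔH_II = 11363 − 14808 = −3445 kJ
ΔH_I − ΔH_II = +3318 kJ, so reaction II has the more negative ΔH; |ΔH_I − ΔH_II| = 3318 kJ.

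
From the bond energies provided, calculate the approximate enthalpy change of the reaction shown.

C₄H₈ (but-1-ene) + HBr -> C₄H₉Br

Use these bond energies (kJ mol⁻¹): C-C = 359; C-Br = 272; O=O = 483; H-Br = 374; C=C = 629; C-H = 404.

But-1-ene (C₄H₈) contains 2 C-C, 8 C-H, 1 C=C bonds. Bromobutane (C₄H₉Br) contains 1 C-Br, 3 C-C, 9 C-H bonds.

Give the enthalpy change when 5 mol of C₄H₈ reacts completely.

ΔH = −160 kJ

Bonds broken (reactants):
  C-C: 2 × 359 = 718
  C-H: 8 × 404 = 3232
  C=C: 1 × 629 = 629
  H-Br: 1 × 374 = 374
  Σ(broken) = 4953 kJ
Bonds formed (products):
  C-Br: 1 × 272 = 272
  C-C: 3 × 359 = 1077
  C-H: 9 × 404 = 3636
  Σ(formed) = 4985 kJ
ΔH = Σ(broken) − Σ(formed) = 4953 − 4985 = −32 kJ
For 5× the reaction as written: 5 × (−32) = −160 kJ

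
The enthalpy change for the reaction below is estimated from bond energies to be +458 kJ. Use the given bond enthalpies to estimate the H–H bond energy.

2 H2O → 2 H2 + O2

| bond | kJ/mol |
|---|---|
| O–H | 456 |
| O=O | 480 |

D(H–H) ≈ 443 kJ/mol

Let D be the H–H bond energy.
Σ(broken) = 4×456 = 1824
Σ(formed) = 2×D + 1×480 = 480 + 2D
ΔH = Σ(broken) − Σ(formed) = (1824) − (480 + 2D) = +1344 − 2D
Setting this equal to +458 kJ gives 2D = 886, so D = 443 kJ/mol.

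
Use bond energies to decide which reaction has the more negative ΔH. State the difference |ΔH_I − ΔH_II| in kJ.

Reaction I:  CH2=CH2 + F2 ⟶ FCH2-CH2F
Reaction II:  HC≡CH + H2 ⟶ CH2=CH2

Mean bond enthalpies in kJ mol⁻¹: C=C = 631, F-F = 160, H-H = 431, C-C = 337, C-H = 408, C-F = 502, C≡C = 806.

Reaction I, by 340 kJ

Reaction I:
  Bonds broken (reactants):
    C-H: 4 × 408 = 1632
    C=C: 1 × 631 = 631
    F-F: 1 × 160 = 160
    Σ(broken) = 2423 kJ
  Bonds formed (products):
    C-C: 1 × 337 = 337
    C-F: 2 × 502 = 1004
    C-H: 4 × 408 = 1632
    Σ(formed) = 2973 kJ
  ΔH_I = 2423 − 2973 = −550 kJ
Reaction II:
  Bonds broken (reactants):
    C≡C: 1 × 806 = 806
    C-H: 2 × 408 = 816
    H-H: 1 × 431 = 431
    Σ(broken) = 2053 kJ
  Bonds formed (products):
    C-H: 4 × 408 = 1632
    C=C: 1 × 631 = 631
    Σ(formed) = 2263 kJ
  ΔH_II = 2053 − 2263 = −210 kJ
ΔH_I − ΔH_II = −340 kJ, so reaction I has the more negative ΔH; |ΔH_I − ΔH_II| = 340 kJ.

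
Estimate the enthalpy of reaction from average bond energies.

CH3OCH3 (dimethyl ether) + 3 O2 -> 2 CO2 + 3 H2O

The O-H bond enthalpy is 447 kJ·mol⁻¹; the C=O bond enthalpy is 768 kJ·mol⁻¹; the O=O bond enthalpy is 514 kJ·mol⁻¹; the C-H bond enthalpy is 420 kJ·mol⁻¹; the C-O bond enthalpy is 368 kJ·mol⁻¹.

ΔH ≈ −956 kJ

Bonds broken (reactants):
  C-H: 6 × 420 = 2520
  C-O: 2 × 368 = 736
  O=O: 3 × 514 = 1542
  Σ(broken) = 4798 kJ
Bonds formed (products):
  C=O: 4 × 768 = 3072
  O-H: 6 × 447 = 2682
  Σ(formed) = 5754 kJ
ΔH = Σ(broken) − Σ(formed) = 4798 − 5754 = −956 kJ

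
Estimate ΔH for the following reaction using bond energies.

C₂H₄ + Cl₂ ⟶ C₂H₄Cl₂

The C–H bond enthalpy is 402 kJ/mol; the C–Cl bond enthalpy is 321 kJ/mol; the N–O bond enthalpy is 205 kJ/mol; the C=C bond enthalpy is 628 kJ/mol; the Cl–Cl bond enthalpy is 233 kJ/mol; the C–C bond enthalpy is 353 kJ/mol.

Bonds broken (reactants):
  C–H: 4 × 402 = 1608
  C=C: 1 × 628 = 628
  Cl–Cl: 1 × 233 = 233
  Σ(broken) = 2469 kJ
Bonds formed (products):
  C–C: 1 × 353 = 353
  C–Cl: 2 × 321 = 642
  C–H: 4 × 402 = 1608
  Σ(formed) = 2603 kJ
ΔH = Σ(broken) − Σ(formed) = 2469 − 2603 = −134 kJ

ΔH ≈ −134 kJ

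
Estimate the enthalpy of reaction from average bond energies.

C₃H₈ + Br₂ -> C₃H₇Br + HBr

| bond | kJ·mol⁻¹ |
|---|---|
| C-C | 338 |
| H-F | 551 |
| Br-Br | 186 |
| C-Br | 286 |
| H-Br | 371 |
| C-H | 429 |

Bonds broken (reactants):
  Br-Br: 1 × 186 = 186
  C-C: 2 × 338 = 676
  C-H: 8 × 429 = 3432
  Σ(broken) = 4294 kJ
Bonds formed (products):
  C-Br: 1 × 286 = 286
  C-C: 2 × 338 = 676
  C-H: 7 × 429 = 3003
  H-Br: 1 × 371 = 371
  Σ(formed) = 4336 kJ
ΔH = Σ(broken) − Σ(formed) = 4294 − 4336 = −42 kJ

ΔH ≈ −42 kJ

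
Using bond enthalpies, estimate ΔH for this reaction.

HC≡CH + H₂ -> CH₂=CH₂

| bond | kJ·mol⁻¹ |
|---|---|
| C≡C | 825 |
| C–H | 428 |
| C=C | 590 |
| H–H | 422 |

Bonds broken (reactants):
  C≡C: 1 × 825 = 825
  C–H: 2 × 428 = 856
  H–H: 1 × 422 = 422
  Σ(broken) = 2103 kJ
Bonds formed (products):
  C–H: 4 × 428 = 1712
  C=C: 1 × 590 = 590
  Σ(formed) = 2302 kJ
ΔH = Σ(broken) − Σ(formed) = 2103 − 2302 = −199 kJ

ΔH ≈ −199 kJ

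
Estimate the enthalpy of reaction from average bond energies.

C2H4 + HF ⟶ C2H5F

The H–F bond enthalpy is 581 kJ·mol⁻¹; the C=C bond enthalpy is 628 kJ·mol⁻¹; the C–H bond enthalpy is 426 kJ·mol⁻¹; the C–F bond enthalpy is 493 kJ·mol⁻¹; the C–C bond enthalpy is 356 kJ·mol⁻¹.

ΔH ≈ −66 kJ

Bonds broken (reactants):
  C–H: 4 × 426 = 1704
  C=C: 1 × 628 = 628
  H–F: 1 × 581 = 581
  Σ(broken) = 2913 kJ
Bonds formed (products):
  C–C: 1 × 356 = 356
  C–F: 1 × 493 = 493
  C–H: 5 × 426 = 2130
  Σ(formed) = 2979 kJ
ΔH = Σ(broken) − Σ(formed) = 2913 − 2979 = −66 kJ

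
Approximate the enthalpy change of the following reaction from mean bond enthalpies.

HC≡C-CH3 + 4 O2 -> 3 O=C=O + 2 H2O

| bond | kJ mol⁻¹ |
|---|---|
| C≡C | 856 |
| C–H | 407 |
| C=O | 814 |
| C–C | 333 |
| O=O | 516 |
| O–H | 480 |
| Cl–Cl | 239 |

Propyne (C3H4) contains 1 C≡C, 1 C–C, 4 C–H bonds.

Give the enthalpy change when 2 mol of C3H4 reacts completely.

Bonds broken (reactants):
  C≡C: 1 × 856 = 856
  C–C: 1 × 333 = 333
  C–H: 4 × 407 = 1628
  O=O: 4 × 516 = 2064
  Σ(broken) = 4881 kJ
Bonds formed (products):
  C=O: 6 × 814 = 4884
  O–H: 4 × 480 = 1920
  Σ(formed) = 6804 kJ
ΔH = Σ(broken) − Σ(formed) = 4881 − 6804 = −1923 kJ
For 2× the reaction as written: 2 × (−1923) = −3846 kJ

ΔH = −3846 kJ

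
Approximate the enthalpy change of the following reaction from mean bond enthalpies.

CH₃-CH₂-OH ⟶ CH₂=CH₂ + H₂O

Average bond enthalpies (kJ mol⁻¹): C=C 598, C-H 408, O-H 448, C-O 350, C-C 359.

Bonds broken (reactants):
  C-C: 1 × 359 = 359
  C-H: 5 × 408 = 2040
  C-O: 1 × 350 = 350
  O-H: 1 × 448 = 448
  Σ(broken) = 3197 kJ
Bonds formed (products):
  C-H: 4 × 408 = 1632
  C=C: 1 × 598 = 598
  O-H: 2 × 448 = 896
  Σ(formed) = 3126 kJ
ΔH = Σ(broken) − Σ(formed) = 3197 − 3126 = +71 kJ

ΔH ≈ +71 kJ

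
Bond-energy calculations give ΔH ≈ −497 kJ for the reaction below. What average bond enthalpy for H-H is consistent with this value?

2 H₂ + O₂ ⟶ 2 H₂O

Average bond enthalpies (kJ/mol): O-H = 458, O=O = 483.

Let D be the H-H bond energy.
Σ(broken) = 2×D + 1×483 = 483 + 2D
Σ(formed) = 4×458 = 1832
ΔH = Σ(broken) − Σ(formed) = (483 + 2D) − (1832) = −1349 + 2D
Setting this equal to −497 kJ gives 2D = 852, so D = 426 kJ/mol.

D(H-H) ≈ 426 kJ/mol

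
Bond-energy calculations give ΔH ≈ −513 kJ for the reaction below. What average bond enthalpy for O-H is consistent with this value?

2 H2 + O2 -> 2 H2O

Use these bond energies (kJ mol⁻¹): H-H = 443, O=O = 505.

D(O-H) ≈ 476 kJ/mol

Let D be the O-H bond energy.
Σ(broken) = 2×443 + 1×505 = 1391
Σ(formed) = 4×D = 4D
ΔH = Σ(broken) − Σ(formed) = (1391) − (4D) = +1391 − 4D
Setting this equal to −513 kJ gives 4D = 1904, so D = 476 kJ/mol.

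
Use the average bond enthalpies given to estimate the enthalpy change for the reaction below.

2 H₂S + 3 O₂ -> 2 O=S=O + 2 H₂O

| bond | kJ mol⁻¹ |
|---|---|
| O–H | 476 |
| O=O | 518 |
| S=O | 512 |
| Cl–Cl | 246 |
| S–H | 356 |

ΔH ≈ −974 kJ

Bonds broken (reactants):
  O=O: 3 × 518 = 1554
  S–H: 4 × 356 = 1424
  Σ(broken) = 2978 kJ
Bonds formed (products):
  O–H: 4 × 476 = 1904
  S=O: 4 × 512 = 2048
  Σ(formed) = 3952 kJ
ΔH = Σ(broken) − Σ(formed) = 2978 − 3952 = −974 kJ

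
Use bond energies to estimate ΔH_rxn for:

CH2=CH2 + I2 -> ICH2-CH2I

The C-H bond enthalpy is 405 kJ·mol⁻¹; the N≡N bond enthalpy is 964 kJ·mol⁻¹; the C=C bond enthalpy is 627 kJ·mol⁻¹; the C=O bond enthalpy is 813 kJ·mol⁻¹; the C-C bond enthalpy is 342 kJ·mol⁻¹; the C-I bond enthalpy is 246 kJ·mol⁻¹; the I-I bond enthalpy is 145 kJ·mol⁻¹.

Bonds broken (reactants):
  C-H: 4 × 405 = 1620
  C=C: 1 × 627 = 627
  I-I: 1 × 145 = 145
  Σ(broken) = 2392 kJ
Bonds formed (products):
  C-C: 1 × 342 = 342
  C-H: 4 × 405 = 1620
  C-I: 2 × 246 = 492
  Σ(formed) = 2454 kJ
ΔH = Σ(broken) − Σ(formed) = 2392 − 2454 = −62 kJ

ΔH ≈ −62 kJ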